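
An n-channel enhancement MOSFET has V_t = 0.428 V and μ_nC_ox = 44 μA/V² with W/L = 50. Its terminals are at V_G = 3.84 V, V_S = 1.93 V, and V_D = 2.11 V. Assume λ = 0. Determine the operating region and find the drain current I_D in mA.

Triode; I_D = 0.551 mA

V_GS = V_G − V_S = 3.84 − 1.93 = 1.91 V; V_DS = V_D − V_S = 2.11 − 1.93 = 0.18 V.
k_n = μ_nC_ox · (W/L) = 2.2 mA/V².
V_ov = V_GS − V_t = 1.91 − 0.428 = 1.48 V.
Since V_DS = 0.18 V < V_ov = 1.48 V, the device is in the triode region.
I_D = k_n [V_ov · V_DS − ½ V_DS²] = 2.2 × [1.48 × 0.18 − 0.5 × 0.18²] = 0.551 mA.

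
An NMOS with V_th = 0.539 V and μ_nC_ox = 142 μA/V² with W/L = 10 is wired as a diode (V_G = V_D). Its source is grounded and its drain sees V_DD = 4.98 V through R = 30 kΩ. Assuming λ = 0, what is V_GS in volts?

With gate tied to drain, V_GS = V_DS ≥ V_GS − V_th, so the device is in saturation.
k_n = μ_nC_ox · (W/L) = 1.42 mA/V².
KCL at the drain: ½ k_n (V_GS − V_th)² = (V_DD − V_GS)/R.
Let x = V_GS − 0.539. Then 21.3 x² + x − 4.441 = 0, giving x = 0.434 V (positive root), so V_GS = 0.973 V.
I_D = (V_DD − V_GS)/R = (4.98 − 0.973) / 30 = 0.134 mA.

V_GS = 0.973 V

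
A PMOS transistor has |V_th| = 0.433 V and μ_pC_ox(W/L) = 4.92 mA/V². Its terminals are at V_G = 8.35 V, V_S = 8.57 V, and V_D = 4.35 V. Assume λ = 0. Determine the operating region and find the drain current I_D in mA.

Cutoff; I_D = 0 mA

V_SG = V_S − V_G = 8.57 − 8.35 = 0.22 V; V_SD = V_S − V_D = 8.57 − 4.35 = 4.22 V.
V_SG = 0.22 V < |V_th| = 0.433 V, so the transistor is in cutoff.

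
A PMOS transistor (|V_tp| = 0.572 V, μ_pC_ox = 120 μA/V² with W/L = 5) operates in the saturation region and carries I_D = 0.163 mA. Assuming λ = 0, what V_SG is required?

k_p = μ_pC_ox · (W/L) = 0.6 mA/V².
In saturation I_D = ½ k_p (V_SG − |V_tp|)², so V_SG − |V_tp| = √(2 I_D / k_p) = √(2 × 0.163 / 0.6) = 0.737 V.
V_SG = 0.572 + 0.737 = 1.31 V.

V_SG = 1.31 V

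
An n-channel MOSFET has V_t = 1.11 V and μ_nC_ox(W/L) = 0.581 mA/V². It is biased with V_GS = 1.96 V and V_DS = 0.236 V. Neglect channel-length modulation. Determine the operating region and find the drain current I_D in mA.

V_ov = V_GS − V_t = 1.96 − 1.11 = 0.85 V.
Since V_DS = 0.236 V < V_ov = 0.85 V, the device is in the triode region.
I_D = k_n [V_ov · V_DS − ½ V_DS²] = 0.581 × [0.85 × 0.236 − 0.5 × 0.236²] = 0.1 mA.

Triode; I_D = 0.100 mA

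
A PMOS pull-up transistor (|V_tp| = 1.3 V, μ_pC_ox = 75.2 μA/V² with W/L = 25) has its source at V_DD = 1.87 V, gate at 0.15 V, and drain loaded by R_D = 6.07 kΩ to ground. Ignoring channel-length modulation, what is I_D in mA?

I_D = 0.166 mA

V_SG = V_DD − V_G = 1.87 − 0.15 = 1.72 V, so V_ov = 1.72 − 1.3 = 0.42 V.
k_p = μ_pC_ox · (W/L) = 1.88 mA/V².
Assume saturation: I_D = ½ k_p V_ov² = 0.5 × 1.88 × 0.42² = 0.166 mA, giving V_SD = V_DD − I_D R_D = 1.87 − 0.166 × 6.07 = 0.863 V.
V_SD = 0.863 V ≥ V_ov = 0.42 V, confirming saturation.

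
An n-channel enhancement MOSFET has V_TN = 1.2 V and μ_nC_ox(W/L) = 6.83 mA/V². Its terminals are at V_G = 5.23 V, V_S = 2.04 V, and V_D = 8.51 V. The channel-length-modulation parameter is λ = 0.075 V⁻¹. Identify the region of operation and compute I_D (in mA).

V_GS = V_G − V_S = 5.23 − 2.04 = 3.19 V; V_DS = V_D − V_S = 8.51 − 2.04 = 6.47 V.
V_ov = V_GS − V_TN = 3.19 − 1.2 = 1.99 V.
Since V_DS = 6.47 V ≥ V_ov = 1.99 V, the device is in saturation.
I_D = ½ k_n V_ov² (1 + λ V_DS) = 0.5 × 6.83 × 1.99² × (1 + 0.075 × 6.47) = 20.1 mA.

Saturation; I_D = 20.1 mA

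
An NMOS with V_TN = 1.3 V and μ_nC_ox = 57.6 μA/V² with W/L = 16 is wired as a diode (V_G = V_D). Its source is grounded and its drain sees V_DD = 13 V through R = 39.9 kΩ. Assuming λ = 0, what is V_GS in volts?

V_GS = 2.07 V

With gate tied to drain, V_GS = V_DS ≥ V_GS − V_TN, so the device is in saturation.
k_n = μ_nC_ox · (W/L) = 0.9216 mA/V².
KCL at the drain: ½ k_n (V_GS − V_TN)² = (V_DD − V_GS)/R.
Let x = V_GS − 1.3. Then 18.4 x² + x − 11.7 = 0, giving x = 0.771 V (positive root), so V_GS = 2.07 V.
I_D = (V_DD − V_GS)/R = (13 − 2.07) / 39.9 = 0.274 mA.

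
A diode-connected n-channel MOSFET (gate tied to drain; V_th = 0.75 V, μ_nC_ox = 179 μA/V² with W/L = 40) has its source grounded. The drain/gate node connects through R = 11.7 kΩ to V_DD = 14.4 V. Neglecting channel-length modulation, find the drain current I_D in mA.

I_D = 1.12 mA

With gate tied to drain, V_GS = V_DS ≥ V_GS − V_th, so the device is in saturation.
k_n = μ_nC_ox · (W/L) = 7.16 mA/V².
KCL at the drain: ½ k_n (V_GS − V_th)² = (V_DD − V_GS)/R.
Let x = V_GS − 0.75. Then 41.9 x² + x − 13.65 = 0, giving x = 0.559 V (positive root), so V_GS = 1.31 V.
I_D = (V_DD − V_GS)/R = (14.4 − 1.31) / 11.7 = 1.12 mA.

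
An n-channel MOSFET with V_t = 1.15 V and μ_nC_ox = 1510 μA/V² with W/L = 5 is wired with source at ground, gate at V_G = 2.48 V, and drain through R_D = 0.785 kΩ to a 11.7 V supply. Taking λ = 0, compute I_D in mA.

I_D = 6.68 mA

V_GS = V_G = 2.48 V, so V_ov = 2.48 − 1.15 = 1.33 V.
k_n = μ_nC_ox · (W/L) = 7.55 mA/V².
Assume saturation: I_D = ½ k_n V_ov² = 0.5 × 7.55 × 1.33² = 6.68 mA, giving V_DS = V_DD − I_D R_D = 11.7 − 6.68 × 0.785 = 6.46 V.
V_DS = 6.46 V ≥ V_ov = 1.33 V, confirming saturation.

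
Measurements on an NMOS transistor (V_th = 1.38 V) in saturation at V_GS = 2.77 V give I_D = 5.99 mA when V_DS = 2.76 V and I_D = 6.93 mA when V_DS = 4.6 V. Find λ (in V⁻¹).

With V_GS fixed, I_D ∝ (1 + λ V_DS) in saturation, so I_D2/I_D1 = (1 + λ V_DS2)/(1 + λ V_DS1).
6.93/5.99 = 1.157 = (1 + 4.6 λ)/(1 + 2.76 λ).
Solving: λ (I_D1 V_DS2 − I_D2 V_DS1) = I_D2 − I_D1, so λ = (6.93 − 5.99) / (5.99 × 4.6 − 6.93 × 2.76) = 0.94 / 8.43 = 0.112 V⁻¹.

λ = 0.112 V⁻¹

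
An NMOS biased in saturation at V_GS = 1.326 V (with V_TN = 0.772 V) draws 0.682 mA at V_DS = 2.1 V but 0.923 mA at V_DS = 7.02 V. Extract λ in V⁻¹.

With V_GS fixed, I_D ∝ (1 + λ V_DS) in saturation, so I_D2/I_D1 = (1 + λ V_DS2)/(1 + λ V_DS1).
0.923/0.682 = 1.353 = (1 + 7.02 λ)/(1 + 2.1 λ).
Solving: λ (I_D1 V_DS2 − I_D2 V_DS1) = I_D2 − I_D1, so λ = (0.923 − 0.682) / (0.682 × 7.02 − 0.923 × 2.1) = 0.241 / 2.85 = 0.0846 V⁻¹.

λ = 0.0846 V⁻¹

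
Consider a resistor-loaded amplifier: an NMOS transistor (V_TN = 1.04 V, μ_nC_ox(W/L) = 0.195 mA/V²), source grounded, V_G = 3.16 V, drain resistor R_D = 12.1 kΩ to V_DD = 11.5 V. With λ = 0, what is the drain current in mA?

V_GS = V_G = 3.16 V, so V_ov = 3.16 − 1.04 = 2.12 V.
Assume saturation: I_D = ½ k_n V_ov² = 0.5 × 0.195 × 2.12² = 0.438 mA, giving V_DS = V_DD − I_D R_D = 11.5 − 0.438 × 12.1 = 6.2 V.
V_DS = 6.2 V ≥ V_ov = 2.12 V, confirming saturation.

I_D = 0.438 mA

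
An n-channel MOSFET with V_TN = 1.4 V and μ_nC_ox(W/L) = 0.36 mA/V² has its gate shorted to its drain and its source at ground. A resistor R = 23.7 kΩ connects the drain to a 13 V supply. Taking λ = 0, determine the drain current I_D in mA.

I_D = 0.425 mA

With gate tied to drain, V_GS = V_DS ≥ V_GS − V_TN, so the device is in saturation.
KCL at the drain: ½ k_n (V_GS − V_TN)² = (V_DD − V_GS)/R.
Let x = V_GS − 1.4. Then 4.27 x² + x − 11.6 = 0, giving x = 1.54 V (positive root), so V_GS = 2.94 V.
I_D = (V_DD − V_GS)/R = (13 − 2.94) / 23.7 = 0.425 mA.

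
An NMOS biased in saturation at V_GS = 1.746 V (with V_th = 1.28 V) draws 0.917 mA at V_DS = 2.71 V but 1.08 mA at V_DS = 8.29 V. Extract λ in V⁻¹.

With V_GS fixed, I_D ∝ (1 + λ V_DS) in saturation, so I_D2/I_D1 = (1 + λ V_DS2)/(1 + λ V_DS1).
1.08/0.917 = 1.178 = (1 + 8.29 λ)/(1 + 2.71 λ).
Solving: λ (I_D1 V_DS2 − I_D2 V_DS1) = I_D2 − I_D1, so λ = (1.08 − 0.917) / (0.917 × 8.29 − 1.08 × 2.71) = 0.163 / 4.68 = 0.0349 V⁻¹.

λ = 0.0349 V⁻¹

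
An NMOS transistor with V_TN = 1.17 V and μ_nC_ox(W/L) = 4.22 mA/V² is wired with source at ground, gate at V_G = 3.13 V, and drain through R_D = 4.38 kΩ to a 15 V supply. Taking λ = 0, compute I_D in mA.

I_D = 3.32 mA

V_GS = V_G = 3.13 V, so V_ov = 3.13 − 1.17 = 1.96 V.
Assume saturation: I_D = ½ k_n V_ov² = 0.5 × 4.22 × 1.96² = 8.11 mA, giving V_DS = V_DD − I_D R_D = 15 − 8.11 × 4.38 = -20.5 V.
But -20.5 V < V_ov = 1.96 V, so the device is actually in triode.
In triode I_D = k_n[V_ov V_DS − ½ V_DS²] and I_D = (V_DD − V_DS)/R_D. Equating: 9.24 V_DS² − 37.23 V_DS + 15 = 0, giving V_DS = 0.454 V (the root below V_ov).
I_D = (15 − 0.454) / 4.38 = 3.32 mA.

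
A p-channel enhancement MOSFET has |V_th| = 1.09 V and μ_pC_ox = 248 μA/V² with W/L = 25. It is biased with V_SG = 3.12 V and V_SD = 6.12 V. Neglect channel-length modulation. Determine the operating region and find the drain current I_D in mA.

k_p = μ_pC_ox · (W/L) = 6.2 mA/V².
V_ov = V_SG − |V_th| = 3.12 − 1.09 = 2.03 V.
Since V_SD = 6.12 V ≥ V_ov = 2.03 V, the device is in saturation.
I_D = ½ k_p V_ov² = 0.5 × 6.2 × 2.03² = 12.8 mA.

Saturation; I_D = 12.8 mA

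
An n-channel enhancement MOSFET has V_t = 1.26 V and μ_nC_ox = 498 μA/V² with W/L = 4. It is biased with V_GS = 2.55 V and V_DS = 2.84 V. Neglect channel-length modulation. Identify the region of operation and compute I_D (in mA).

Saturation; I_D = 1.66 mA

k_n = μ_nC_ox · (W/L) = 1.992 mA/V².
V_ov = V_GS − V_t = 2.55 − 1.26 = 1.29 V.
Since V_DS = 2.84 V ≥ V_ov = 1.29 V, the device is in saturation.
I_D = ½ k_n V_ov² = 0.5 × 1.992 × 1.29² = 1.66 mA.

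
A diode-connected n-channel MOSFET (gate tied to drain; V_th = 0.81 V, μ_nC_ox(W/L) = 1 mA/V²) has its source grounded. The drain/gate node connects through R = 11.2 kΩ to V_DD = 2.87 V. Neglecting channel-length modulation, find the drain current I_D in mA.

I_D = 0.137 mA

With gate tied to drain, V_GS = V_DS ≥ V_GS − V_th, so the device is in saturation.
KCL at the drain: ½ k_n (V_GS − V_th)² = (V_DD − V_GS)/R.
Let x = V_GS − 0.81. Then 5.6 x² + x − 2.06 = 0, giving x = 0.524 V (positive root), so V_GS = 1.33 V.
I_D = (V_DD − V_GS)/R = (2.87 − 1.33) / 11.2 = 0.137 mA.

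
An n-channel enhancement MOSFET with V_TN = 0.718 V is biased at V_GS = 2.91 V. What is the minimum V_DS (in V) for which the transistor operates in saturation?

V_DS,sat = 2.19 V

The boundary between triode and saturation is V_DS = V_GS − V_TN = V_ov.
V_ov = 2.91 − 0.718 = 2.19 V.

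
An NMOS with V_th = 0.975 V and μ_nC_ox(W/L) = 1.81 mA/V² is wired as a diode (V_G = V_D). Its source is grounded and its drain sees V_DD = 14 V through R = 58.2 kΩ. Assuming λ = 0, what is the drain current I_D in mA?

With gate tied to drain, V_GS = V_DS ≥ V_GS − V_th, so the device is in saturation.
KCL at the drain: ½ k_n (V_GS − V_th)² = (V_DD − V_GS)/R.
Let x = V_GS − 0.975. Then 52.7 x² + x − 13.03 = 0, giving x = 0.488 V (positive root), so V_GS = 1.46 V.
I_D = (V_DD − V_GS)/R = (14 − 1.46) / 58.2 = 0.215 mA.

I_D = 0.215 mA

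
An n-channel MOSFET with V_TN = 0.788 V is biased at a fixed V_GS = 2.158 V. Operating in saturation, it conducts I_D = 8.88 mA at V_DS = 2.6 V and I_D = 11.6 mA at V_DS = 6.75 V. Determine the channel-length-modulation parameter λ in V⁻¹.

With V_GS fixed, I_D ∝ (1 + λ V_DS) in saturation, so I_D2/I_D1 = (1 + λ V_DS2)/(1 + λ V_DS1).
11.6/8.88 = 1.306 = (1 + 6.75 λ)/(1 + 2.6 λ).
Solving: λ (I_D1 V_DS2 − I_D2 V_DS1) = I_D2 − I_D1, so λ = (11.6 − 8.88) / (8.88 × 6.75 − 11.6 × 2.6) = 2.72 / 29.8 = 0.0913 V⁻¹.

λ = 0.0913 V⁻¹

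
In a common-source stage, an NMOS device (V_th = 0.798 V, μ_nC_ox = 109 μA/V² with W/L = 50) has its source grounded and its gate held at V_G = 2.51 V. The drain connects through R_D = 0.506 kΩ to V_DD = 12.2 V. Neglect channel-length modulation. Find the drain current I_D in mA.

I_D = 7.99 mA

V_GS = V_G = 2.51 V, so V_ov = 2.51 − 0.798 = 1.71 V.
k_n = μ_nC_ox · (W/L) = 5.45 mA/V².
Assume saturation: I_D = ½ k_n V_ov² = 0.5 × 5.45 × 1.71² = 7.99 mA, giving V_DS = V_DD − I_D R_D = 12.2 − 7.99 × 0.506 = 8.16 V.
V_DS = 8.16 V ≥ V_ov = 1.71 V, confirming saturation.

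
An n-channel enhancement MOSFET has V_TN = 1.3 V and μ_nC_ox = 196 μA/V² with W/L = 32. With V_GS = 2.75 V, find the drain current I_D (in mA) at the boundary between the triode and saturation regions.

I_D = 6.59 mA

At the boundary V_DS = V_ov = V_GS − V_TN = 2.75 − 1.3 = 1.45 V.
k_n = μ_nC_ox · (W/L) = 6.272 mA/V².
I_D = ½ k_n V_ov² = 0.5 × 6.272 × 1.45² = 6.59 mA.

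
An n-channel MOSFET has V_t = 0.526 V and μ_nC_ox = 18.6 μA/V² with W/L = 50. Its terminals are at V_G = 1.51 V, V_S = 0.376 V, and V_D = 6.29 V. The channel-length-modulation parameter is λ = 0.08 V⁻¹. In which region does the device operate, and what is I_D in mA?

V_GS = V_G − V_S = 1.51 − 0.376 = 1.13 V; V_DS = V_D − V_S = 6.29 − 0.376 = 5.91 V.
k_n = μ_nC_ox · (W/L) = 0.93 mA/V².
V_ov = V_GS − V_t = 1.13 − 0.526 = 0.608 V.
Since V_DS = 5.91 V ≥ V_ov = 0.608 V, the device is in saturation.
I_D = ½ k_n V_ov² (1 + λ V_DS) = 0.5 × 0.93 × 0.608² × (1 + 0.08 × 5.91) = 0.253 mA.

Saturation; I_D = 0.253 mA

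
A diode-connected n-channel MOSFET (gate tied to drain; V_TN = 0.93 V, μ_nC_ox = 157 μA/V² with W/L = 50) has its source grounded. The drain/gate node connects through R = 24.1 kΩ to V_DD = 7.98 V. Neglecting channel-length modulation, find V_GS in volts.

V_GS = 1.20 V

With gate tied to drain, V_GS = V_DS ≥ V_GS − V_TN, so the device is in saturation.
k_n = μ_nC_ox · (W/L) = 7.85 mA/V².
KCL at the drain: ½ k_n (V_GS − V_TN)² = (V_DD − V_GS)/R.
Let x = V_GS − 0.93. Then 94.6 x² + x − 7.05 = 0, giving x = 0.268 V (positive root), so V_GS = 1.2 V.
I_D = (V_DD − V_GS)/R = (7.98 − 1.2) / 24.1 = 0.281 mA.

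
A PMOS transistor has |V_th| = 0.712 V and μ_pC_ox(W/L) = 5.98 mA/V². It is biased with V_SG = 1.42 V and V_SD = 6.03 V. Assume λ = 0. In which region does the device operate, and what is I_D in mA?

V_ov = V_SG − |V_th| = 1.42 − 0.712 = 0.708 V.
Since V_SD = 6.03 V ≥ V_ov = 0.708 V, the device is in saturation.
I_D = ½ k_p V_ov² = 0.5 × 5.98 × 0.708² = 1.5 mA.

Saturation; I_D = 1.50 mA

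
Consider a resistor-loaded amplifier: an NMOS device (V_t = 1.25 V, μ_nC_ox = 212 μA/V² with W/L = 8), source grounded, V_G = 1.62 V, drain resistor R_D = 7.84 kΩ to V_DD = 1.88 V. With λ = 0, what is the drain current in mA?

V_GS = V_G = 1.62 V, so V_ov = 1.62 − 1.25 = 0.37 V.
k_n = μ_nC_ox · (W/L) = 1.696 mA/V².
Assume saturation: I_D = ½ k_n V_ov² = 0.5 × 1.696 × 0.37² = 0.116 mA, giving V_DS = V_DD − I_D R_D = 1.88 − 0.116 × 7.84 = 0.97 V.
V_DS = 0.97 V ≥ V_ov = 0.37 V, confirming saturation.

I_D = 0.116 mA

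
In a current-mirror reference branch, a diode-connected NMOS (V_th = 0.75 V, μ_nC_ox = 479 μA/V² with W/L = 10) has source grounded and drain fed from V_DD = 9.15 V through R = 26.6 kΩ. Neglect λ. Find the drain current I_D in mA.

I_D = 0.302 mA

With gate tied to drain, V_GS = V_DS ≥ V_GS − V_th, so the device is in saturation.
k_n = μ_nC_ox · (W/L) = 4.79 mA/V².
KCL at the drain: ½ k_n (V_GS − V_th)² = (V_DD − V_GS)/R.
Let x = V_GS − 0.75. Then 63.7 x² + x − 8.4 = 0, giving x = 0.355 V (positive root), so V_GS = 1.11 V.
I_D = (V_DD − V_GS)/R = (9.15 − 1.11) / 26.6 = 0.302 mA.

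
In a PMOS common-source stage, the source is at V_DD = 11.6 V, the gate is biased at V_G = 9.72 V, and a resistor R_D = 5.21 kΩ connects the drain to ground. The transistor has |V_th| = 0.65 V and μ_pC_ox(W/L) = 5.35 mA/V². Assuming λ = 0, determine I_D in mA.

I_D = 2.15 mA

V_SG = V_DD − V_G = 11.6 − 9.72 = 1.88 V, so V_ov = 1.88 − 0.65 = 1.23 V.
Assume saturation: I_D = ½ k_p V_ov² = 0.5 × 5.35 × 1.23² = 4.05 mA, giving V_SD = V_DD − I_D R_D = 11.6 − 4.05 × 5.21 = -9.48 V.
But -9.48 V < V_ov = 1.23 V, so the device is actually in triode.
In triode I_D = k_p[V_ov V_SD − ½ V_SD²] and I_D = (V_DD − V_SD)/R_D. Equating: 13.9 V_SD² − 35.28 V_SD + 11.6 = 0, giving V_SD = 0.388 V (the root below V_ov).
I_D = (11.6 − 0.388) / 5.21 = 2.15 mA.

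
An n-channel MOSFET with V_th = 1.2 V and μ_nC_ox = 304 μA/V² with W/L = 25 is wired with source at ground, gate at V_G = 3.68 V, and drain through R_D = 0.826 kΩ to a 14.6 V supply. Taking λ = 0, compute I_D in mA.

V_GS = V_G = 3.68 V, so V_ov = 3.68 − 1.2 = 2.48 V.
k_n = μ_nC_ox · (W/L) = 7.6 mA/V².
Assume saturation: I_D = ½ k_n V_ov² = 0.5 × 7.6 × 2.48² = 23.4 mA, giving V_DS = V_DD − I_D R_D = 14.6 − 23.4 × 0.826 = -4.7 V.
But -4.7 V < V_ov = 2.48 V, so the device is actually in triode.
In triode I_D = k_n[V_ov V_DS − ½ V_DS²] and I_D = (V_DD − V_DS)/R_D. Equating: 3.14 V_DS² − 16.57 V_DS + 14.6 = 0, giving V_DS = 1.12 V (the root below V_ov).
I_D = (14.6 − 1.12) / 0.826 = 16.3 mA.

I_D = 16.3 mA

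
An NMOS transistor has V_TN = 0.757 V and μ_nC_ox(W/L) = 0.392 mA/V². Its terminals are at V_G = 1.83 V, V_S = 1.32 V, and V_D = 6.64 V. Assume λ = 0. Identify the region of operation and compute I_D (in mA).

V_GS = V_G − V_S = 1.83 − 1.32 = 0.51 V; V_DS = V_D − V_S = 6.64 − 1.32 = 5.32 V.
V_GS = 0.51 V < V_TN = 0.757 V, so the transistor is in cutoff.

Cutoff; I_D = 0 mA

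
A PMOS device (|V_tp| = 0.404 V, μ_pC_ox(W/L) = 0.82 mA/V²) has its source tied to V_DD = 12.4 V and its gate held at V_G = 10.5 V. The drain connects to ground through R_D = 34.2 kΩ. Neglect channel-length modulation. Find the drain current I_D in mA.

I_D = 0.353 mA

V_SG = V_DD − V_G = 12.4 − 10.5 = 1.9 V, so V_ov = 1.9 − 0.404 = 1.5 V.
Assume saturation: I_D = ½ k_p V_ov² = 0.5 × 0.82 × 1.5² = 0.918 mA, giving V_SD = V_DD − I_D R_D = 12.4 − 0.918 × 34.2 = -19 V.
But -19 V < V_ov = 1.5 V, so the device is actually in triode.
In triode I_D = k_p[V_ov V_SD − ½ V_SD²] and I_D = (V_DD − V_SD)/R_D. Equating: 14 V_SD² − 42.95 V_SD + 12.4 = 0, giving V_SD = 0.323 V (the root below V_ov).
I_D = (12.4 − 0.323) / 34.2 = 0.353 mA.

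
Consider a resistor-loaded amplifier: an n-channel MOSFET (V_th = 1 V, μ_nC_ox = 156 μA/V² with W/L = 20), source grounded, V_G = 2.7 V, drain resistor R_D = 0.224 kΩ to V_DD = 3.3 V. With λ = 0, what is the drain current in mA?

I_D = 4.51 mA

V_GS = V_G = 2.7 V, so V_ov = 2.7 − 1 = 1.7 V.
k_n = μ_nC_ox · (W/L) = 3.12 mA/V².
Assume saturation: I_D = ½ k_n V_ov² = 0.5 × 3.12 × 1.7² = 4.51 mA, giving V_DS = V_DD − I_D R_D = 3.3 − 4.51 × 0.224 = 2.29 V.
V_DS = 2.29 V ≥ V_ov = 1.7 V, confirming saturation.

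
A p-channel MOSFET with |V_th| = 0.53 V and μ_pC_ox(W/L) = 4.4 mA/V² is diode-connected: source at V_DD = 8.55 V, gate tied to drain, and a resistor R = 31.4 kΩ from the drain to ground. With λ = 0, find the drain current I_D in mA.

With gate tied to drain, V_SG = V_SD ≥ V_SG − |V_th|, so the device is in saturation.
KCL at the drain: ½ k_p (V_SG − |V_th|)² = (V_DD − V_SG)/R.
Let x = V_SG − 0.53. Then 69.1 x² + x − 8.02 = 0, giving x = 0.334 V (positive root), so V_SG = 0.864 V.
I_D = (V_DD − V_SG)/R = (8.55 − 0.864) / 31.4 = 0.245 mA.

I_D = 0.245 mA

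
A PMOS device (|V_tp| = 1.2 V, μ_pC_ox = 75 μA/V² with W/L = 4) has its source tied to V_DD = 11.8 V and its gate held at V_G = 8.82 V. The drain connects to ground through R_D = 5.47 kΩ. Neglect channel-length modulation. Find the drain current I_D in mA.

V_SG = V_DD − V_G = 11.8 − 8.82 = 2.98 V, so V_ov = 2.98 − 1.2 = 1.78 V.
k_p = μ_pC_ox · (W/L) = 0.3 mA/V².
Assume saturation: I_D = ½ k_p V_ov² = 0.5 × 0.3 × 1.78² = 0.475 mA, giving V_SD = V_DD − I_D R_D = 11.8 − 0.475 × 5.47 = 9.2 V.
V_SD = 9.2 V ≥ V_ov = 1.78 V, confirming saturation.

I_D = 0.475 mA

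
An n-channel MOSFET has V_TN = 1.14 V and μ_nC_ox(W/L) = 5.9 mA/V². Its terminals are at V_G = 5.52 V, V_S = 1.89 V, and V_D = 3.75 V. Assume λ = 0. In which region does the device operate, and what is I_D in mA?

Triode; I_D = 17.1 mA

V_GS = V_G − V_S = 5.52 − 1.89 = 3.63 V; V_DS = V_D − V_S = 3.75 − 1.89 = 1.86 V.
V_ov = V_GS − V_TN = 3.63 − 1.14 = 2.49 V.
Since V_DS = 1.86 V < V_ov = 2.49 V, the device is in the triode region.
I_D = k_n [V_ov · V_DS − ½ V_DS²] = 5.9 × [2.49 × 1.86 − 0.5 × 1.86²] = 17.1 mA.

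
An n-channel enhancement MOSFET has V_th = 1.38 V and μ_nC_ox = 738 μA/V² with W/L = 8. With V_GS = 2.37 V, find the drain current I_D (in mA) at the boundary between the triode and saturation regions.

I_D = 2.89 mA

At the boundary V_DS = V_ov = V_GS − V_th = 2.37 − 1.38 = 0.99 V.
k_n = μ_nC_ox · (W/L) = 5.904 mA/V².
I_D = ½ k_n V_ov² = 0.5 × 5.904 × 0.99² = 2.89 mA.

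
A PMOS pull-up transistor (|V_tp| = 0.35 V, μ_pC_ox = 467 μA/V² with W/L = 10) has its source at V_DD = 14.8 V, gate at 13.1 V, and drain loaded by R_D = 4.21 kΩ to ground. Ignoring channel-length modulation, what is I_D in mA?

V_SG = V_DD − V_G = 14.8 − 13.1 = 1.7 V, so V_ov = 1.7 − 0.35 = 1.35 V.
k_p = μ_pC_ox · (W/L) = 4.67 mA/V².
Assume saturation: I_D = ½ k_p V_ov² = 0.5 × 4.67 × 1.35² = 4.26 mA, giving V_SD = V_DD − I_D R_D = 14.8 − 4.26 × 4.21 = -3.12 V.
But -3.12 V < V_ov = 1.35 V, so the device is actually in triode.
In triode I_D = k_p[V_ov V_SD − ½ V_SD²] and I_D = (V_DD − V_SD)/R_D. Equating: 9.83 V_SD² − 27.54 V_SD + 14.8 = 0, giving V_SD = 0.725 V (the root below V_ov).
I_D = (14.8 − 0.725) / 4.21 = 3.34 mA.

I_D = 3.34 mA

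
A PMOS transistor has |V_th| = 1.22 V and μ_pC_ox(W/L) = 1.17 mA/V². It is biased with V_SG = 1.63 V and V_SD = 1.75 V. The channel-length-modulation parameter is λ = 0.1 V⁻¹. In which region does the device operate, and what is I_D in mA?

V_ov = V_SG − |V_th| = 1.63 − 1.22 = 0.41 V.
Since V_SD = 1.75 V ≥ V_ov = 0.41 V, the device is in saturation.
I_D = ½ k_p V_ov² (1 + λ V_SD) = 0.5 × 1.17 × 0.41² × (1 + 0.1 × 1.75) = 0.116 mA.

Saturation; I_D = 0.116 mA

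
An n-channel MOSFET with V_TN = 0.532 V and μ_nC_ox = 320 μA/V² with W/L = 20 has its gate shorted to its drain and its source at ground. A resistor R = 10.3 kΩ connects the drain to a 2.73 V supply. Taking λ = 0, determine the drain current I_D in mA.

I_D = 0.190 mA

With gate tied to drain, V_GS = V_DS ≥ V_GS − V_TN, so the device is in saturation.
k_n = μ_nC_ox · (W/L) = 6.4 mA/V².
KCL at the drain: ½ k_n (V_GS − V_TN)² = (V_DD − V_GS)/R.
Let x = V_GS − 0.532. Then 33 x² + x − 2.198 = 0, giving x = 0.244 V (positive root), so V_GS = 0.776 V.
I_D = (V_DD − V_GS)/R = (2.73 − 0.776) / 10.3 = 0.19 mA.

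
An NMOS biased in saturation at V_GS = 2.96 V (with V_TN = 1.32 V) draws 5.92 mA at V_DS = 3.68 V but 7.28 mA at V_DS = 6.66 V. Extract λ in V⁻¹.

λ = 0.108 V⁻¹

With V_GS fixed, I_D ∝ (1 + λ V_DS) in saturation, so I_D2/I_D1 = (1 + λ V_DS2)/(1 + λ V_DS1).
7.28/5.92 = 1.23 = (1 + 6.66 λ)/(1 + 3.68 λ).
Solving: λ (I_D1 V_DS2 − I_D2 V_DS1) = I_D2 − I_D1, so λ = (7.28 − 5.92) / (5.92 × 6.66 − 7.28 × 3.68) = 1.36 / 12.6 = 0.108 V⁻¹.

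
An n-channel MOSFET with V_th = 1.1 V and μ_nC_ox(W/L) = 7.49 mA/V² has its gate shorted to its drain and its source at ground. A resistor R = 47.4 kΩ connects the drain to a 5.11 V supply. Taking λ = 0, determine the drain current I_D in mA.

With gate tied to drain, V_GS = V_DS ≥ V_GS − V_th, so the device is in saturation.
KCL at the drain: ½ k_n (V_GS − V_th)² = (V_DD − V_GS)/R.
Let x = V_GS − 1.1. Then 178 x² + x − 4.01 = 0, giving x = 0.148 V (positive root), so V_GS = 1.25 V.
I_D = (V_DD − V_GS)/R = (5.11 − 1.25) / 47.4 = 0.0815 mA.

I_D = 0.0815 mA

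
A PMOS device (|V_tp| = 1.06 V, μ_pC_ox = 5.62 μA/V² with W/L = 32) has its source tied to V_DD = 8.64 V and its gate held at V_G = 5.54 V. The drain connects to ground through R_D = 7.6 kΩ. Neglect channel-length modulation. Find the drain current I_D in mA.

V_SG = V_DD − V_G = 8.64 − 5.54 = 3.1 V, so V_ov = 3.1 − 1.06 = 2.04 V.
k_p = μ_pC_ox · (W/L) = 0.1798 mA/V².
Assume saturation: I_D = ½ k_p V_ov² = 0.5 × 0.1798 × 2.04² = 0.374 mA, giving V_SD = V_DD − I_D R_D = 8.64 − 0.374 × 7.6 = 5.8 V.
V_SD = 5.8 V ≥ V_ov = 2.04 V, confirming saturation.

I_D = 0.374 mA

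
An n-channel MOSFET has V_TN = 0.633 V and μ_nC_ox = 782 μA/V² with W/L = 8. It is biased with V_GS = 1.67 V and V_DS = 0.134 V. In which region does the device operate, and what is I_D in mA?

k_n = μ_nC_ox · (W/L) = 6.256 mA/V².
V_ov = V_GS − V_TN = 1.67 − 0.633 = 1.04 V.
Since V_DS = 0.134 V < V_ov = 1.04 V, the device is in the triode region.
I_D = k_n [V_ov · V_DS − ½ V_DS²] = 6.256 × [1.04 × 0.134 − 0.5 × 0.134²] = 0.813 mA.

Triode; I_D = 0.813 mA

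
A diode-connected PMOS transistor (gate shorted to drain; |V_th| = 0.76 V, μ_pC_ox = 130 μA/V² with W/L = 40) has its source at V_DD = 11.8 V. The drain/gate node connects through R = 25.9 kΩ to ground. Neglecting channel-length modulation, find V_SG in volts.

V_SG = 1.16 V

With gate tied to drain, V_SG = V_SD ≥ V_SG − |V_th|, so the device is in saturation.
k_p = μ_pC_ox · (W/L) = 5.2 mA/V².
KCL at the drain: ½ k_p (V_SG − |V_th|)² = (V_DD − V_SG)/R.
Let x = V_SG − 0.76. Then 67.3 x² + x − 11.04 = 0, giving x = 0.398 V (positive root), so V_SG = 1.16 V.
I_D = (V_DD − V_SG)/R = (11.8 − 1.16) / 25.9 = 0.411 mA.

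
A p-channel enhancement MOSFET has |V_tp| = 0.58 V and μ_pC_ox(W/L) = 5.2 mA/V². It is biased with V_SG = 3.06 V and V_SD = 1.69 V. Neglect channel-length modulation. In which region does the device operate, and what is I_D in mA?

V_ov = V_SG − |V_tp| = 3.06 − 0.58 = 2.48 V.
Since V_SD = 1.69 V < V_ov = 2.48 V, the device is in the triode region.
I_D = k_p [V_ov · V_SD − ½ V_SD²] = 5.2 × [2.48 × 1.69 − 0.5 × 1.69²] = 14.4 mA.

Triode; I_D = 14.4 mA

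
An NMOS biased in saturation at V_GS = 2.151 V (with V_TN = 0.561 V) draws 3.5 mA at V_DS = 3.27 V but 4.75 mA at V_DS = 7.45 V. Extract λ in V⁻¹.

With V_GS fixed, I_D ∝ (1 + λ V_DS) in saturation, so I_D2/I_D1 = (1 + λ V_DS2)/(1 + λ V_DS1).
4.75/3.5 = 1.357 = (1 + 7.45 λ)/(1 + 3.27 λ).
Solving: λ (I_D1 V_DS2 − I_D2 V_DS1) = I_D2 − I_D1, so λ = (4.75 − 3.5) / (3.5 × 7.45 − 4.75 × 3.27) = 1.25 / 10.5 = 0.119 V⁻¹.

λ = 0.119 V⁻¹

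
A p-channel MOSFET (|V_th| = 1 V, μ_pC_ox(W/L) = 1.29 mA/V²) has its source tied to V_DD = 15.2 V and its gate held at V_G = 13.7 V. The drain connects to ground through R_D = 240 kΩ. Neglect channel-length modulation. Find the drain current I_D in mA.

V_SG = V_DD − V_G = 15.2 − 13.7 = 1.5 V, so V_ov = 1.5 − 1 = 0.5 V.
Assume saturation: I_D = ½ k_p V_ov² = 0.5 × 1.29 × 0.5² = 0.161 mA, giving V_SD = V_DD − I_D R_D = 15.2 − 0.161 × 240 = -23.5 V.
But -23.5 V < V_ov = 0.5 V, so the device is actually in triode.
In triode I_D = k_p[V_ov V_SD − ½ V_SD²] and I_D = (V_DD − V_SD)/R_D. Equating: 155 V_SD² − 155.8 V_SD + 15.2 = 0, giving V_SD = 0.109 V (the root below V_ov).
I_D = (15.2 − 0.109) / 240 = 0.0629 mA.

I_D = 0.0629 mA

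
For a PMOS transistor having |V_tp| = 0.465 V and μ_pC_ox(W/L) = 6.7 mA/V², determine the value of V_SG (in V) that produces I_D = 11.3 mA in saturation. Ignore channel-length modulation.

V_SG = 2.30 V

In saturation I_D = ½ k_p (V_SG − |V_tp|)², so V_SG − |V_tp| = √(2 I_D / k_p) = √(2 × 11.3 / 6.7) = 1.84 V.
V_SG = 0.465 + 1.84 = 2.3 V.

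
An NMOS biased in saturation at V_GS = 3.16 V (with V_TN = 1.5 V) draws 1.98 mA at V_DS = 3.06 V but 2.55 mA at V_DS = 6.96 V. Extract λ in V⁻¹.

λ = 0.0954 V⁻¹

With V_GS fixed, I_D ∝ (1 + λ V_DS) in saturation, so I_D2/I_D1 = (1 + λ V_DS2)/(1 + λ V_DS1).
2.55/1.98 = 1.288 = (1 + 6.96 λ)/(1 + 3.06 λ).
Solving: λ (I_D1 V_DS2 − I_D2 V_DS1) = I_D2 − I_D1, so λ = (2.55 − 1.98) / (1.98 × 6.96 − 2.55 × 3.06) = 0.57 / 5.98 = 0.0954 V⁻¹.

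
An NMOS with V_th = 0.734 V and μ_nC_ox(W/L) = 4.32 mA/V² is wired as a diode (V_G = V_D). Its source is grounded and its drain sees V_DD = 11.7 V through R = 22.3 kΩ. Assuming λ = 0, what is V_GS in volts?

With gate tied to drain, V_GS = V_DS ≥ V_GS − V_th, so the device is in saturation.
KCL at the drain: ½ k_n (V_GS − V_th)² = (V_DD − V_GS)/R.
Let x = V_GS − 0.734. Then 48.2 x² + x − 10.97 = 0, giving x = 0.467 V (positive root), so V_GS = 1.2 V.
I_D = (V_DD − V_GS)/R = (11.7 − 1.2) / 22.3 = 0.471 mA.

V_GS = 1.20 V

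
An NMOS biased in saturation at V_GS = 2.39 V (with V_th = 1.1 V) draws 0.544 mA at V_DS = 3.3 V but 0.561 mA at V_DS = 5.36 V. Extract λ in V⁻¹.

λ = 0.0160 V⁻¹

With V_GS fixed, I_D ∝ (1 + λ V_DS) in saturation, so I_D2/I_D1 = (1 + λ V_DS2)/(1 + λ V_DS1).
0.561/0.544 = 1.031 = (1 + 5.36 λ)/(1 + 3.3 λ).
Solving: λ (I_D1 V_DS2 − I_D2 V_DS1) = I_D2 − I_D1, so λ = (0.561 − 0.544) / (0.544 × 5.36 − 0.561 × 3.3) = 0.017 / 1.06 = 0.016 V⁻¹.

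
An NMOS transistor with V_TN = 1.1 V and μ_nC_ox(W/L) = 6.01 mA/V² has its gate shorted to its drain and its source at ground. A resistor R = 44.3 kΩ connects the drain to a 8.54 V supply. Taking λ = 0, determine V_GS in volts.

V_GS = 1.33 V

With gate tied to drain, V_GS = V_DS ≥ V_GS − V_TN, so the device is in saturation.
KCL at the drain: ½ k_n (V_GS − V_TN)² = (V_DD − V_GS)/R.
Let x = V_GS − 1.1. Then 133 x² + x − 7.44 = 0, giving x = 0.233 V (positive root), so V_GS = 1.33 V.
I_D = (V_DD − V_GS)/R = (8.54 − 1.33) / 44.3 = 0.163 mA.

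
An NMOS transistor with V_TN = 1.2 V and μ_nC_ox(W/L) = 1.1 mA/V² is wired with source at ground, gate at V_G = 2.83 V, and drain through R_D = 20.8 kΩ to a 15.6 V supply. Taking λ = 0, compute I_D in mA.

V_GS = V_G = 2.83 V, so V_ov = 2.83 − 1.2 = 1.63 V.
Assume saturation: I_D = ½ k_n V_ov² = 0.5 × 1.1 × 1.63² = 1.46 mA, giving V_DS = V_DD − I_D R_D = 15.6 − 1.46 × 20.8 = -14.8 V.
But -14.8 V < V_ov = 1.63 V, so the device is actually in triode.
In triode I_D = k_n[V_ov V_DS − ½ V_DS²] and I_D = (V_DD − V_DS)/R_D. Equating: 11.4 V_DS² − 38.29 V_DS + 15.6 = 0, giving V_DS = 0.475 V (the root below V_ov).
I_D = (15.6 − 0.475) / 20.8 = 0.727 mA.

I_D = 0.727 mA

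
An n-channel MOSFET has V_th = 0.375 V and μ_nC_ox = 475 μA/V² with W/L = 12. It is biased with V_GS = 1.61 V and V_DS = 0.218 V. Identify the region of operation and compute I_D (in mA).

Triode; I_D = 1.40 mA

k_n = μ_nC_ox · (W/L) = 5.7 mA/V².
V_ov = V_GS − V_th = 1.61 − 0.375 = 1.24 V.
Since V_DS = 0.218 V < V_ov = 1.24 V, the device is in the triode region.
I_D = k_n [V_ov · V_DS − ½ V_DS²] = 5.7 × [1.24 × 0.218 − 0.5 × 0.218²] = 1.4 mA.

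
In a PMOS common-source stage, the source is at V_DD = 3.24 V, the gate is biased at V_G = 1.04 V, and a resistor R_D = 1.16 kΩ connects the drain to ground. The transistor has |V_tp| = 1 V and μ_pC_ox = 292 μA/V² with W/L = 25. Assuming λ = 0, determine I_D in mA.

V_SG = V_DD − V_G = 3.24 − 1.04 = 2.2 V, so V_ov = 2.2 − 1 = 1.2 V.
k_p = μ_pC_ox · (W/L) = 7.3 mA/V².
Assume saturation: I_D = ½ k_p V_ov² = 0.5 × 7.3 × 1.2² = 5.26 mA, giving V_SD = V_DD − I_D R_D = 3.24 − 5.26 × 1.16 = -2.86 V.
But -2.86 V < V_ov = 1.2 V, so the device is actually in triode.
In triode I_D = k_p[V_ov V_SD − ½ V_SD²] and I_D = (V_DD − V_SD)/R_D. Equating: 4.23 V_SD² − 11.16 V_SD + 3.24 = 0, giving V_SD = 0.332 V (the root below V_ov).
I_D = (3.24 − 0.332) / 1.16 = 2.51 mA.

I_D = 2.51 mA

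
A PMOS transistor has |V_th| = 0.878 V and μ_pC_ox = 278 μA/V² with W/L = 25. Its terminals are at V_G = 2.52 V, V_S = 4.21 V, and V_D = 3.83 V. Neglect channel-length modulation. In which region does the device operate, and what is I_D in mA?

Triode; I_D = 1.64 mA

V_SG = V_S − V_G = 4.21 − 2.52 = 1.69 V; V_SD = V_S − V_D = 4.21 − 3.83 = 0.38 V.
k_p = μ_pC_ox · (W/L) = 6.95 mA/V².
V_ov = V_SG − |V_th| = 1.69 − 0.878 = 0.812 V.
Since V_SD = 0.38 V < V_ov = 0.812 V, the device is in the triode region.
I_D = k_p [V_ov · V_SD − ½ V_SD²] = 6.95 × [0.812 × 0.38 − 0.5 × 0.38²] = 1.64 mA.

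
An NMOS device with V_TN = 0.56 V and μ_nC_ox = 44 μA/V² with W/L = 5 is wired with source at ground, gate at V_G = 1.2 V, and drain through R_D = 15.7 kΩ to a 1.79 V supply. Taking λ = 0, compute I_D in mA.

V_GS = V_G = 1.2 V, so V_ov = 1.2 − 0.56 = 0.64 V.
k_n = μ_nC_ox · (W/L) = 0.22 mA/V².
Assume saturation: I_D = ½ k_n V_ov² = 0.5 × 0.22 × 0.64² = 0.0451 mA, giving V_DS = V_DD − I_D R_D = 1.79 − 0.0451 × 15.7 = 1.08 V.
V_DS = 1.08 V ≥ V_ov = 0.64 V, confirming saturation.

I_D = 0.0451 mA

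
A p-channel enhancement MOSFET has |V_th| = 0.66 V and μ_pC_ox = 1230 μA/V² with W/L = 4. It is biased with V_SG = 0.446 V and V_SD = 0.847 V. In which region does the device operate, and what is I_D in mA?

V_SG = 0.446 V < |V_th| = 0.66 V, so the transistor is in cutoff.

Cutoff; I_D = 0 mA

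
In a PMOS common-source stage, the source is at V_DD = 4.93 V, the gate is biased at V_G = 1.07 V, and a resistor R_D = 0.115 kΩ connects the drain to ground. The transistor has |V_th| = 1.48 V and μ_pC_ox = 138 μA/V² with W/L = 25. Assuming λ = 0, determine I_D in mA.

V_SG = V_DD − V_G = 4.93 − 1.07 = 3.86 V, so V_ov = 3.86 − 1.48 = 2.38 V.
k_p = μ_pC_ox · (W/L) = 3.45 mA/V².
Assume saturation: I_D = ½ k_p V_ov² = 0.5 × 3.45 × 2.38² = 9.77 mA, giving V_SD = V_DD − I_D R_D = 4.93 − 9.77 × 0.115 = 3.81 V.
V_SD = 3.81 V ≥ V_ov = 2.38 V, confirming saturation.

I_D = 9.77 mA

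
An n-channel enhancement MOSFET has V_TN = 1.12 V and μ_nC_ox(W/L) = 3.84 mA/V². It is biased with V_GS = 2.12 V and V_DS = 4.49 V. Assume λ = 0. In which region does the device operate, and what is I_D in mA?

V_ov = V_GS − V_TN = 2.12 − 1.12 = 1 V.
Since V_DS = 4.49 V ≥ V_ov = 1 V, the device is in saturation.
I_D = ½ k_n V_ov² = 0.5 × 3.84 × 1² = 1.92 mA.

Saturation; I_D = 1.92 mA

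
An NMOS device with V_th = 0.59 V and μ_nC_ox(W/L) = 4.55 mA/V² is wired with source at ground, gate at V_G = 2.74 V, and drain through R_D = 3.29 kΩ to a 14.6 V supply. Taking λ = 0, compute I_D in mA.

I_D = 4.29 mA

V_GS = V_G = 2.74 V, so V_ov = 2.74 − 0.59 = 2.15 V.
Assume saturation: I_D = ½ k_n V_ov² = 0.5 × 4.55 × 2.15² = 10.5 mA, giving V_DS = V_DD − I_D R_D = 14.6 − 10.5 × 3.29 = -20 V.
But -20 V < V_ov = 2.15 V, so the device is actually in triode.
In triode I_D = k_n[V_ov V_DS − ½ V_DS²] and I_D = (V_DD − V_DS)/R_D. Equating: 7.48 V_DS² − 33.18 V_DS + 14.6 = 0, giving V_DS = 0.495 V (the root below V_ov).
I_D = (14.6 − 0.495) / 3.29 = 4.29 mA.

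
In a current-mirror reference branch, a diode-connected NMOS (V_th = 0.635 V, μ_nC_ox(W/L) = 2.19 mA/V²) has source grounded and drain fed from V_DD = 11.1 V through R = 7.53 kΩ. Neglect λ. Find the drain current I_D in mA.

I_D = 1.25 mA

With gate tied to drain, V_GS = V_DS ≥ V_GS − V_th, so the device is in saturation.
KCL at the drain: ½ k_n (V_GS − V_th)² = (V_DD − V_GS)/R.
Let x = V_GS − 0.635. Then 8.25 x² + x − 10.46 = 0, giving x = 1.07 V (positive root), so V_GS = 1.7 V.
I_D = (V_DD − V_GS)/R = (11.1 − 1.7) / 7.53 = 1.25 mA.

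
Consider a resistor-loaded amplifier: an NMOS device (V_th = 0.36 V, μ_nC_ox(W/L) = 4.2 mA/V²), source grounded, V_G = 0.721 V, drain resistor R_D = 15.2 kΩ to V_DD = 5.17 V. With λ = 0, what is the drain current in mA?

V_GS = V_G = 0.721 V, so V_ov = 0.721 − 0.36 = 0.361 V.
Assume saturation: I_D = ½ k_n V_ov² = 0.5 × 4.2 × 0.361² = 0.274 mA, giving V_DS = V_DD − I_D R_D = 5.17 − 0.274 × 15.2 = 1.01 V.
V_DS = 1.01 V ≥ V_ov = 0.361 V, confirming saturation.

I_D = 0.274 mA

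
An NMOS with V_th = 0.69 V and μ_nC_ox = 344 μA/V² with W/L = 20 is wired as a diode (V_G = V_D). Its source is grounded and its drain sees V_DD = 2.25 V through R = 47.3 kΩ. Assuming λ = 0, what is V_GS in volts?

V_GS = 0.785 V

With gate tied to drain, V_GS = V_DS ≥ V_GS − V_th, so the device is in saturation.
k_n = μ_nC_ox · (W/L) = 6.88 mA/V².
KCL at the drain: ½ k_n (V_GS − V_th)² = (V_DD − V_GS)/R.
Let x = V_GS − 0.69. Then 163 x² + x − 1.56 = 0, giving x = 0.0949 V (positive root), so V_GS = 0.785 V.
I_D = (V_DD − V_GS)/R = (2.25 − 0.785) / 47.3 = 0.031 mA.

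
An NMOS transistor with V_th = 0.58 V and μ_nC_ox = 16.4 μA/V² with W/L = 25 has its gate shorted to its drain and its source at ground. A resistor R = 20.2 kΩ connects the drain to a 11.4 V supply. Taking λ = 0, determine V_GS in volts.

With gate tied to drain, V_GS = V_DS ≥ V_GS − V_th, so the device is in saturation.
k_n = μ_nC_ox · (W/L) = 0.41 mA/V².
KCL at the drain: ½ k_n (V_GS − V_th)² = (V_DD − V_GS)/R.
Let x = V_GS − 0.58. Then 4.14 x² + x − 10.82 = 0, giving x = 1.5 V (positive root), so V_GS = 2.08 V.
I_D = (V_DD − V_GS)/R = (11.4 − 2.08) / 20.2 = 0.461 mA.

V_GS = 2.08 V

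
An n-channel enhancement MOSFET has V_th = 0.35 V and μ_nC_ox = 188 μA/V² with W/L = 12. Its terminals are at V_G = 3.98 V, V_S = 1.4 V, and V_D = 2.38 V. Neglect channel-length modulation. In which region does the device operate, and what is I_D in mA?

Triode; I_D = 3.85 mA

V_GS = V_G − V_S = 3.98 − 1.4 = 2.58 V; V_DS = V_D − V_S = 2.38 − 1.4 = 0.98 V.
k_n = μ_nC_ox · (W/L) = 2.256 mA/V².
V_ov = V_GS − V_th = 2.58 − 0.35 = 2.23 V.
Since V_DS = 0.98 V < V_ov = 2.23 V, the device is in the triode region.
I_D = k_n [V_ov · V_DS − ½ V_DS²] = 2.256 × [2.23 × 0.98 − 0.5 × 0.98²] = 3.85 mA.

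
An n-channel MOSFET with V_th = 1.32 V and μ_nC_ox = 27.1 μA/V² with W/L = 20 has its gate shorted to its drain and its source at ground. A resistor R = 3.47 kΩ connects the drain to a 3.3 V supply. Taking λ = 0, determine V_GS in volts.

V_GS = 2.33 V

With gate tied to drain, V_GS = V_DS ≥ V_GS − V_th, so the device is in saturation.
k_n = μ_nC_ox · (W/L) = 0.542 mA/V².
KCL at the drain: ½ k_n (V_GS − V_th)² = (V_DD − V_GS)/R.
Let x = V_GS − 1.32. Then 0.94 x² + x − 1.98 = 0, giving x = 1.01 V (positive root), so V_GS = 2.33 V.
I_D = (V_DD − V_GS)/R = (3.3 − 2.33) / 3.47 = 0.278 mA.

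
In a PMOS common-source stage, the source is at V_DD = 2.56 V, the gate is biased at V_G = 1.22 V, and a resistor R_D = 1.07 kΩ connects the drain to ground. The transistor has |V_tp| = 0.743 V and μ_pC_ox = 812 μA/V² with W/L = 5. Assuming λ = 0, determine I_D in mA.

V_SG = V_DD − V_G = 2.56 − 1.22 = 1.34 V, so V_ov = 1.34 − 0.743 = 0.597 V.
k_p = μ_pC_ox · (W/L) = 4.06 mA/V².
Assume saturation: I_D = ½ k_p V_ov² = 0.5 × 4.06 × 0.597² = 0.724 mA, giving V_SD = V_DD − I_D R_D = 2.56 − 0.724 × 1.07 = 1.79 V.
V_SD = 1.79 V ≥ V_ov = 0.597 V, confirming saturation.

I_D = 0.724 mA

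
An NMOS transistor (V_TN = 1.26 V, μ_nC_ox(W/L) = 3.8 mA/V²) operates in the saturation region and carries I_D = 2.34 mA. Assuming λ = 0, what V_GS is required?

V_GS = 2.37 V

In saturation I_D = ½ k_n (V_GS − V_TN)², so V_GS − V_TN = √(2 I_D / k_n) = √(2 × 2.34 / 3.8) = 1.11 V.
V_GS = 1.26 + 1.11 = 2.37 V.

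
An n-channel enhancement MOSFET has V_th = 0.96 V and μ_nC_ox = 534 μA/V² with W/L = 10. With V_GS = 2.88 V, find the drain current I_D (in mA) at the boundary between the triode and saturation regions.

At the boundary V_DS = V_ov = V_GS − V_th = 2.88 − 0.96 = 1.92 V.
k_n = μ_nC_ox · (W/L) = 5.34 mA/V².
I_D = ½ k_n V_ov² = 0.5 × 5.34 × 1.92² = 9.84 mA.

I_D = 9.84 mA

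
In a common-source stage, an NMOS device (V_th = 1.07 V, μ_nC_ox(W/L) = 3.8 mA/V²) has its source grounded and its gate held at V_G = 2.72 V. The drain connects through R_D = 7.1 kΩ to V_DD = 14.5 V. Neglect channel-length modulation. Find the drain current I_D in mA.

I_D = 1.99 mA

V_GS = V_G = 2.72 V, so V_ov = 2.72 − 1.07 = 1.65 V.
Assume saturation: I_D = ½ k_n V_ov² = 0.5 × 3.8 × 1.65² = 5.17 mA, giving V_DS = V_DD − I_D R_D = 14.5 − 5.17 × 7.1 = -22.2 V.
But -22.2 V < V_ov = 1.65 V, so the device is actually in triode.
In triode I_D = k_n[V_ov V_DS − ½ V_DS²] and I_D = (V_DD − V_DS)/R_D. Equating: 13.5 V_DS² − 45.52 V_DS + 14.5 = 0, giving V_DS = 0.356 V (the root below V_ov).
I_D = (14.5 − 0.356) / 7.1 = 1.99 mA.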